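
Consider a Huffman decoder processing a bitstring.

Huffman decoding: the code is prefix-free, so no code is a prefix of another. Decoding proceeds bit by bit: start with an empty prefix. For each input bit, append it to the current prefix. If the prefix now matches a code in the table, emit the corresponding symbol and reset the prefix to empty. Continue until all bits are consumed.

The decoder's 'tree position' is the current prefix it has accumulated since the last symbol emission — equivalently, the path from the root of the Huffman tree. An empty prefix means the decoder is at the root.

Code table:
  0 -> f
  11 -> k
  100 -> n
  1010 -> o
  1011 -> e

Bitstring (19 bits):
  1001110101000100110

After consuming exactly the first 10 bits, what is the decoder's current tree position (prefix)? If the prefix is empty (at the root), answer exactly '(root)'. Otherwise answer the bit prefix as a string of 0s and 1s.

Answer: 1

Derivation:
Bit 0: prefix='1' (no match yet)
Bit 1: prefix='10' (no match yet)
Bit 2: prefix='100' -> emit 'n', reset
Bit 3: prefix='1' (no match yet)
Bit 4: prefix='11' -> emit 'k', reset
Bit 5: prefix='1' (no match yet)
Bit 6: prefix='10' (no match yet)
Bit 7: prefix='101' (no match yet)
Bit 8: prefix='1010' -> emit 'o', reset
Bit 9: prefix='1' (no match yet)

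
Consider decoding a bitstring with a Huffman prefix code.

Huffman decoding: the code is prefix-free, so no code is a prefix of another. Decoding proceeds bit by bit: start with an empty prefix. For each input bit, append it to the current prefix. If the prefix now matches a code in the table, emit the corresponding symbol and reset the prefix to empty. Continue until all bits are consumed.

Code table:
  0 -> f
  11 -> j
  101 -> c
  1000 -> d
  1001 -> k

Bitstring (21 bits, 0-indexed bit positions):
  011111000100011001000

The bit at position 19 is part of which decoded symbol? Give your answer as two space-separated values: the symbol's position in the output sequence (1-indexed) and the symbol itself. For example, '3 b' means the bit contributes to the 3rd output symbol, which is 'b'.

Answer: 9 d

Derivation:
Bit 0: prefix='0' -> emit 'f', reset
Bit 1: prefix='1' (no match yet)
Bit 2: prefix='11' -> emit 'j', reset
Bit 3: prefix='1' (no match yet)
Bit 4: prefix='11' -> emit 'j', reset
Bit 5: prefix='1' (no match yet)
Bit 6: prefix='10' (no match yet)
Bit 7: prefix='100' (no match yet)
Bit 8: prefix='1000' -> emit 'd', reset
Bit 9: prefix='1' (no match yet)
Bit 10: prefix='10' (no match yet)
Bit 11: prefix='100' (no match yet)
Bit 12: prefix='1000' -> emit 'd', reset
Bit 13: prefix='1' (no match yet)
Bit 14: prefix='11' -> emit 'j', reset
Bit 15: prefix='0' -> emit 'f', reset
Bit 16: prefix='0' -> emit 'f', reset
Bit 17: prefix='1' (no match yet)
Bit 18: prefix='10' (no match yet)
Bit 19: prefix='100' (no match yet)
Bit 20: prefix='1000' -> emit 'd', reset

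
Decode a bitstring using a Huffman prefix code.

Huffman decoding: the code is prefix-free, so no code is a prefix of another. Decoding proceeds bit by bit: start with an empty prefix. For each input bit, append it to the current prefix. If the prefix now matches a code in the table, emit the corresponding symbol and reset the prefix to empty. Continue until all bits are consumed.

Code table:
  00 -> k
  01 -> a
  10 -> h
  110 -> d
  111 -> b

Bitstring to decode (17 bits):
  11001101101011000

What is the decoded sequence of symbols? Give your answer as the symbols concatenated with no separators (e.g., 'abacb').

Answer: dahdhdk

Derivation:
Bit 0: prefix='1' (no match yet)
Bit 1: prefix='11' (no match yet)
Bit 2: prefix='110' -> emit 'd', reset
Bit 3: prefix='0' (no match yet)
Bit 4: prefix='01' -> emit 'a', reset
Bit 5: prefix='1' (no match yet)
Bit 6: prefix='10' -> emit 'h', reset
Bit 7: prefix='1' (no match yet)
Bit 8: prefix='11' (no match yet)
Bit 9: prefix='110' -> emit 'd', reset
Bit 10: prefix='1' (no match yet)
Bit 11: prefix='10' -> emit 'h', reset
Bit 12: prefix='1' (no match yet)
Bit 13: prefix='11' (no match yet)
Bit 14: prefix='110' -> emit 'd', reset
Bit 15: prefix='0' (no match yet)
Bit 16: prefix='00' -> emit 'k', reset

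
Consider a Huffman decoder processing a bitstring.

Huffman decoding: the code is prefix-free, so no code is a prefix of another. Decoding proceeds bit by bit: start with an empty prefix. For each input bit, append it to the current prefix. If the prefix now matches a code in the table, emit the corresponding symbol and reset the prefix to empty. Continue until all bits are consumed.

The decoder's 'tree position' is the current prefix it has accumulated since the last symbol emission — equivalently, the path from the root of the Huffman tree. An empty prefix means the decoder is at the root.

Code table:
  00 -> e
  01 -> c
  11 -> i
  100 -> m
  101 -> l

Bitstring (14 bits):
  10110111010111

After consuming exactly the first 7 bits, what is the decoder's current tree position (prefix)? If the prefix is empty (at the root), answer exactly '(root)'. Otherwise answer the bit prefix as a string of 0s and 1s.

Answer: 1

Derivation:
Bit 0: prefix='1' (no match yet)
Bit 1: prefix='10' (no match yet)
Bit 2: prefix='101' -> emit 'l', reset
Bit 3: prefix='1' (no match yet)
Bit 4: prefix='10' (no match yet)
Bit 5: prefix='101' -> emit 'l', reset
Bit 6: prefix='1' (no match yet)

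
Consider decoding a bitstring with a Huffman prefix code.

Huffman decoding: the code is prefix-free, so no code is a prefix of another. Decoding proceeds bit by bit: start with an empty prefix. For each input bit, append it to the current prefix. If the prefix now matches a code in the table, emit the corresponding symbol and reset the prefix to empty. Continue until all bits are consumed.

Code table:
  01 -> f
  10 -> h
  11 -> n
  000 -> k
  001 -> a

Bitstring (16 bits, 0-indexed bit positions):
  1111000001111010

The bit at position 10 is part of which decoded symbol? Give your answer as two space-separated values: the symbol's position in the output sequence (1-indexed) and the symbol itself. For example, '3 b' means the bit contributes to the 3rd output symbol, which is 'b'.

Answer: 5 n

Derivation:
Bit 0: prefix='1' (no match yet)
Bit 1: prefix='11' -> emit 'n', reset
Bit 2: prefix='1' (no match yet)
Bit 3: prefix='11' -> emit 'n', reset
Bit 4: prefix='0' (no match yet)
Bit 5: prefix='00' (no match yet)
Bit 6: prefix='000' -> emit 'k', reset
Bit 7: prefix='0' (no match yet)
Bit 8: prefix='00' (no match yet)
Bit 9: prefix='001' -> emit 'a', reset
Bit 10: prefix='1' (no match yet)
Bit 11: prefix='11' -> emit 'n', reset
Bit 12: prefix='1' (no match yet)
Bit 13: prefix='10' -> emit 'h', reset
Bit 14: prefix='1' (no match yet)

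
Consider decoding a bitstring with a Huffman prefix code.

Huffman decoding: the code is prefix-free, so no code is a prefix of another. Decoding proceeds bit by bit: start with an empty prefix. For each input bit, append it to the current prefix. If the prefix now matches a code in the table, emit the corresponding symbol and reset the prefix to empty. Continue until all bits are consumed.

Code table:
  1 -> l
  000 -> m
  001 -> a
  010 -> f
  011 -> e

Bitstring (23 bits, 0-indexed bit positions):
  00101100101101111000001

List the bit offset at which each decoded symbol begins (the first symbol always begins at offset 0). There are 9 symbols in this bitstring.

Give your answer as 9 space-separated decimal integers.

Answer: 0 3 6 9 12 15 16 17 20

Derivation:
Bit 0: prefix='0' (no match yet)
Bit 1: prefix='00' (no match yet)
Bit 2: prefix='001' -> emit 'a', reset
Bit 3: prefix='0' (no match yet)
Bit 4: prefix='01' (no match yet)
Bit 5: prefix='011' -> emit 'e', reset
Bit 6: prefix='0' (no match yet)
Bit 7: prefix='00' (no match yet)
Bit 8: prefix='001' -> emit 'a', reset
Bit 9: prefix='0' (no match yet)
Bit 10: prefix='01' (no match yet)
Bit 11: prefix='011' -> emit 'e', reset
Bit 12: prefix='0' (no match yet)
Bit 13: prefix='01' (no match yet)
Bit 14: prefix='011' -> emit 'e', reset
Bit 15: prefix='1' -> emit 'l', reset
Bit 16: prefix='1' -> emit 'l', reset
Bit 17: prefix='0' (no match yet)
Bit 18: prefix='00' (no match yet)
Bit 19: prefix='000' -> emit 'm', reset
Bit 20: prefix='0' (no match yet)
Bit 21: prefix='00' (no match yet)
Bit 22: prefix='001' -> emit 'a', reset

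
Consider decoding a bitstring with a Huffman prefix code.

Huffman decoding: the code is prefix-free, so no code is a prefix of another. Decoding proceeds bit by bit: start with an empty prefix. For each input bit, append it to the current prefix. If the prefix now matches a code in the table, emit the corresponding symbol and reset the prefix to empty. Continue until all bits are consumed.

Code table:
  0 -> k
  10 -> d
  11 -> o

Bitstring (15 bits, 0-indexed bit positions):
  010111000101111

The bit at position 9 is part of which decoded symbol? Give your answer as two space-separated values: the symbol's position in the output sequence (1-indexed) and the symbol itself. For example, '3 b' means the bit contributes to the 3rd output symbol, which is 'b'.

Bit 0: prefix='0' -> emit 'k', reset
Bit 1: prefix='1' (no match yet)
Bit 2: prefix='10' -> emit 'd', reset
Bit 3: prefix='1' (no match yet)
Bit 4: prefix='11' -> emit 'o', reset
Bit 5: prefix='1' (no match yet)
Bit 6: prefix='10' -> emit 'd', reset
Bit 7: prefix='0' -> emit 'k', reset
Bit 8: prefix='0' -> emit 'k', reset
Bit 9: prefix='1' (no match yet)
Bit 10: prefix='10' -> emit 'd', reset
Bit 11: prefix='1' (no match yet)
Bit 12: prefix='11' -> emit 'o', reset
Bit 13: prefix='1' (no match yet)

Answer: 7 d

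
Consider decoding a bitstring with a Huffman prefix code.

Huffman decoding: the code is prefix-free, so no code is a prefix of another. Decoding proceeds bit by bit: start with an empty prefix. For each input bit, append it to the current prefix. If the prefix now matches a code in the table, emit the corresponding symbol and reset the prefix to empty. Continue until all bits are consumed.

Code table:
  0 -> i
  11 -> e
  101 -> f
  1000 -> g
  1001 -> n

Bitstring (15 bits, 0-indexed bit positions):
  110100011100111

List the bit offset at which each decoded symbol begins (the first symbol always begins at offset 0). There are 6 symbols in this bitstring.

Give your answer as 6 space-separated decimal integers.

Bit 0: prefix='1' (no match yet)
Bit 1: prefix='11' -> emit 'e', reset
Bit 2: prefix='0' -> emit 'i', reset
Bit 3: prefix='1' (no match yet)
Bit 4: prefix='10' (no match yet)
Bit 5: prefix='100' (no match yet)
Bit 6: prefix='1000' -> emit 'g', reset
Bit 7: prefix='1' (no match yet)
Bit 8: prefix='11' -> emit 'e', reset
Bit 9: prefix='1' (no match yet)
Bit 10: prefix='10' (no match yet)
Bit 11: prefix='100' (no match yet)
Bit 12: prefix='1001' -> emit 'n', reset
Bit 13: prefix='1' (no match yet)
Bit 14: prefix='11' -> emit 'e', reset

Answer: 0 2 3 7 9 13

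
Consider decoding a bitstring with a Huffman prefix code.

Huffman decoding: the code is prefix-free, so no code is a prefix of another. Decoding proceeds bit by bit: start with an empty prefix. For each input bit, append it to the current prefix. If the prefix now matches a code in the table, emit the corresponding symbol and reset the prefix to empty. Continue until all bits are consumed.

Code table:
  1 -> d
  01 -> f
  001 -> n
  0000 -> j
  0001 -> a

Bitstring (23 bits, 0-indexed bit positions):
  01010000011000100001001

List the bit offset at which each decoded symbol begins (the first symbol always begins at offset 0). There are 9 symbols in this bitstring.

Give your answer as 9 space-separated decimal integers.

Bit 0: prefix='0' (no match yet)
Bit 1: prefix='01' -> emit 'f', reset
Bit 2: prefix='0' (no match yet)
Bit 3: prefix='01' -> emit 'f', reset
Bit 4: prefix='0' (no match yet)
Bit 5: prefix='00' (no match yet)
Bit 6: prefix='000' (no match yet)
Bit 7: prefix='0000' -> emit 'j', reset
Bit 8: prefix='0' (no match yet)
Bit 9: prefix='01' -> emit 'f', reset
Bit 10: prefix='1' -> emit 'd', reset
Bit 11: prefix='0' (no match yet)
Bit 12: prefix='00' (no match yet)
Bit 13: prefix='000' (no match yet)
Bit 14: prefix='0001' -> emit 'a', reset
Bit 15: prefix='0' (no match yet)
Bit 16: prefix='00' (no match yet)
Bit 17: prefix='000' (no match yet)
Bit 18: prefix='0000' -> emit 'j', reset
Bit 19: prefix='1' -> emit 'd', reset
Bit 20: prefix='0' (no match yet)
Bit 21: prefix='00' (no match yet)
Bit 22: prefix='001' -> emit 'n', reset

Answer: 0 2 4 8 10 11 15 19 20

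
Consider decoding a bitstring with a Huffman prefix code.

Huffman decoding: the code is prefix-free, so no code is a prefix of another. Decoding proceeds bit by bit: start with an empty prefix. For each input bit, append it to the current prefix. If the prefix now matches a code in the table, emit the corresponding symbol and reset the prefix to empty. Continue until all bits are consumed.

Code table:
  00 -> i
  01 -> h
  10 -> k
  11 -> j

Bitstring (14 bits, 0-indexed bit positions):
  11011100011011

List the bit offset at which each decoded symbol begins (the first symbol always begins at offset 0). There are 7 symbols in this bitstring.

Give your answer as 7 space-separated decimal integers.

Bit 0: prefix='1' (no match yet)
Bit 1: prefix='11' -> emit 'j', reset
Bit 2: prefix='0' (no match yet)
Bit 3: prefix='01' -> emit 'h', reset
Bit 4: prefix='1' (no match yet)
Bit 5: prefix='11' -> emit 'j', reset
Bit 6: prefix='0' (no match yet)
Bit 7: prefix='00' -> emit 'i', reset
Bit 8: prefix='0' (no match yet)
Bit 9: prefix='01' -> emit 'h', reset
Bit 10: prefix='1' (no match yet)
Bit 11: prefix='10' -> emit 'k', reset
Bit 12: prefix='1' (no match yet)
Bit 13: prefix='11' -> emit 'j', reset

Answer: 0 2 4 6 8 10 12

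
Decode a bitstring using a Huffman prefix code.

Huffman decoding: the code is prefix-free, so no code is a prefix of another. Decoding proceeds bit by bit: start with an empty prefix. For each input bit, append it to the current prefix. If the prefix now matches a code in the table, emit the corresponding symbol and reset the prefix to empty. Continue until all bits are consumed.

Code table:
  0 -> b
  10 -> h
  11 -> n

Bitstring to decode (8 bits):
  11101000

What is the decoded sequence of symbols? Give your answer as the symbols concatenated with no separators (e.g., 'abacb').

Bit 0: prefix='1' (no match yet)
Bit 1: prefix='11' -> emit 'n', reset
Bit 2: prefix='1' (no match yet)
Bit 3: prefix='10' -> emit 'h', reset
Bit 4: prefix='1' (no match yet)
Bit 5: prefix='10' -> emit 'h', reset
Bit 6: prefix='0' -> emit 'b', reset
Bit 7: prefix='0' -> emit 'b', reset

Answer: nhhbb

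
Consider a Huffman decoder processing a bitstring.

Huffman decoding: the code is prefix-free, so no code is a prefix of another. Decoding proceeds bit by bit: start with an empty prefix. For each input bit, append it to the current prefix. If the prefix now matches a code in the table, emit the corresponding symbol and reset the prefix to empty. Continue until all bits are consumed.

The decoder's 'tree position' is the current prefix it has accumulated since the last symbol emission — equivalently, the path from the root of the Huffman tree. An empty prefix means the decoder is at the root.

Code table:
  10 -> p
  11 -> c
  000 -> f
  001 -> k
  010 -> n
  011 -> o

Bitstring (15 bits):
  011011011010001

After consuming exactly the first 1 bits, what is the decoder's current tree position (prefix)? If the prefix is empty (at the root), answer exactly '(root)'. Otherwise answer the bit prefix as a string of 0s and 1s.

Answer: 0

Derivation:
Bit 0: prefix='0' (no match yet)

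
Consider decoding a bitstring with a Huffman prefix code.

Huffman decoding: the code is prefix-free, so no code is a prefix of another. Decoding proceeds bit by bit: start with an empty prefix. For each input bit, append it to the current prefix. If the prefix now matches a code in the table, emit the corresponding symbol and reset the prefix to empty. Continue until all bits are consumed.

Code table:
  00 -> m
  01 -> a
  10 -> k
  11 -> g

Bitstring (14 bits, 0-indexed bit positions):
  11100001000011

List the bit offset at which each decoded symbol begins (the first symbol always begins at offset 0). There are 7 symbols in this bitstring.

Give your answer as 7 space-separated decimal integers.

Bit 0: prefix='1' (no match yet)
Bit 1: prefix='11' -> emit 'g', reset
Bit 2: prefix='1' (no match yet)
Bit 3: prefix='10' -> emit 'k', reset
Bit 4: prefix='0' (no match yet)
Bit 5: prefix='00' -> emit 'm', reset
Bit 6: prefix='0' (no match yet)
Bit 7: prefix='01' -> emit 'a', reset
Bit 8: prefix='0' (no match yet)
Bit 9: prefix='00' -> emit 'm', reset
Bit 10: prefix='0' (no match yet)
Bit 11: prefix='00' -> emit 'm', reset
Bit 12: prefix='1' (no match yet)
Bit 13: prefix='11' -> emit 'g', reset

Answer: 0 2 4 6 8 10 12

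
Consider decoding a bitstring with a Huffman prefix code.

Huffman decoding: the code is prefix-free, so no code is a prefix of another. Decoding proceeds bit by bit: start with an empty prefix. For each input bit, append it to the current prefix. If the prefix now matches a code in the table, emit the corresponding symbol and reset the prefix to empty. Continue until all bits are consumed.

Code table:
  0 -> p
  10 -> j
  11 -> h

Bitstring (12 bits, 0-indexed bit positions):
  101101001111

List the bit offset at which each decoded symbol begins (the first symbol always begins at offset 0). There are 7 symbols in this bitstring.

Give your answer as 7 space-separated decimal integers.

Bit 0: prefix='1' (no match yet)
Bit 1: prefix='10' -> emit 'j', reset
Bit 2: prefix='1' (no match yet)
Bit 3: prefix='11' -> emit 'h', reset
Bit 4: prefix='0' -> emit 'p', reset
Bit 5: prefix='1' (no match yet)
Bit 6: prefix='10' -> emit 'j', reset
Bit 7: prefix='0' -> emit 'p', reset
Bit 8: prefix='1' (no match yet)
Bit 9: prefix='11' -> emit 'h', reset
Bit 10: prefix='1' (no match yet)
Bit 11: prefix='11' -> emit 'h', reset

Answer: 0 2 4 5 7 8 10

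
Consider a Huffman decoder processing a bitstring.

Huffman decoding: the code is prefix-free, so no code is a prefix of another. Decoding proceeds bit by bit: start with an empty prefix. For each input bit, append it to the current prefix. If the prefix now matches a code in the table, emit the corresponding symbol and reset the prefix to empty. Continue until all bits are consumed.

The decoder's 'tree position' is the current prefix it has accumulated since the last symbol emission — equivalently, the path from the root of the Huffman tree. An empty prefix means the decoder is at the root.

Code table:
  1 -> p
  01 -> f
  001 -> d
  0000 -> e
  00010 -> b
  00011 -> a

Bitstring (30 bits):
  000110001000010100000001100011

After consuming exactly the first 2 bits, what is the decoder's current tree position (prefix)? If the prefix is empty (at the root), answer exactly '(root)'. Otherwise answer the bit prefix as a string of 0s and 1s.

Bit 0: prefix='0' (no match yet)
Bit 1: prefix='00' (no match yet)

Answer: 00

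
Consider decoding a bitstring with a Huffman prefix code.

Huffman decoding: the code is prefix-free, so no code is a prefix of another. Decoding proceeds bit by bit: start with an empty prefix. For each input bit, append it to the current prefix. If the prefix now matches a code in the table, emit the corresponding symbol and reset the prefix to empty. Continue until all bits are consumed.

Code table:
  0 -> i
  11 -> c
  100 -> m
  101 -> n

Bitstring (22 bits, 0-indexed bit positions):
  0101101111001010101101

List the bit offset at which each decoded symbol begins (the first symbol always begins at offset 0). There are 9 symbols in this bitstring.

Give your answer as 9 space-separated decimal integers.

Answer: 0 1 4 7 9 12 15 16 19

Derivation:
Bit 0: prefix='0' -> emit 'i', reset
Bit 1: prefix='1' (no match yet)
Bit 2: prefix='10' (no match yet)
Bit 3: prefix='101' -> emit 'n', reset
Bit 4: prefix='1' (no match yet)
Bit 5: prefix='10' (no match yet)
Bit 6: prefix='101' -> emit 'n', reset
Bit 7: prefix='1' (no match yet)
Bit 8: prefix='11' -> emit 'c', reset
Bit 9: prefix='1' (no match yet)
Bit 10: prefix='10' (no match yet)
Bit 11: prefix='100' -> emit 'm', reset
Bit 12: prefix='1' (no match yet)
Bit 13: prefix='10' (no match yet)
Bit 14: prefix='101' -> emit 'n', reset
Bit 15: prefix='0' -> emit 'i', reset
Bit 16: prefix='1' (no match yet)
Bit 17: prefix='10' (no match yet)
Bit 18: prefix='101' -> emit 'n', reset
Bit 19: prefix='1' (no match yet)
Bit 20: prefix='10' (no match yet)
Bit 21: prefix='101' -> emit 'n', reset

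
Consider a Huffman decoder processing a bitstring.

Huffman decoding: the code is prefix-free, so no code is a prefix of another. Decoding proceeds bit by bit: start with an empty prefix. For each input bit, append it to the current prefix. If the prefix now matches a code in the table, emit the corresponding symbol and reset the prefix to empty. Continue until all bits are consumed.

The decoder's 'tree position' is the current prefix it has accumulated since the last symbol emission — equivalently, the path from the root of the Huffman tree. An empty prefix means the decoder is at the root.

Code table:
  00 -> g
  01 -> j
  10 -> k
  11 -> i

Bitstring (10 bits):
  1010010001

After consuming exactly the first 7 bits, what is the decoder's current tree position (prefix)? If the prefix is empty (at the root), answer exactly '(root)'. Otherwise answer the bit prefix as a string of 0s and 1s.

Bit 0: prefix='1' (no match yet)
Bit 1: prefix='10' -> emit 'k', reset
Bit 2: prefix='1' (no match yet)
Bit 3: prefix='10' -> emit 'k', reset
Bit 4: prefix='0' (no match yet)
Bit 5: prefix='01' -> emit 'j', reset
Bit 6: prefix='0' (no match yet)

Answer: 0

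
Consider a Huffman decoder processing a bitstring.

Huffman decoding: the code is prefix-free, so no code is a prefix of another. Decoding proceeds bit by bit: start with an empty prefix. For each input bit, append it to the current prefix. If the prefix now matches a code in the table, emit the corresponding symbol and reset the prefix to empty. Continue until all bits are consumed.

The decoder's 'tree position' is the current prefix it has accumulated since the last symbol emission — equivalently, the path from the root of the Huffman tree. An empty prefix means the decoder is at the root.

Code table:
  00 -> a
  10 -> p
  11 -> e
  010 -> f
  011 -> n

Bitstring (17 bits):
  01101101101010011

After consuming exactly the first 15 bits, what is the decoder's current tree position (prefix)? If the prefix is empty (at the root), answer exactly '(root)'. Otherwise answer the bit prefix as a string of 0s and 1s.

Answer: 0

Derivation:
Bit 0: prefix='0' (no match yet)
Bit 1: prefix='01' (no match yet)
Bit 2: prefix='011' -> emit 'n', reset
Bit 3: prefix='0' (no match yet)
Bit 4: prefix='01' (no match yet)
Bit 5: prefix='011' -> emit 'n', reset
Bit 6: prefix='0' (no match yet)
Bit 7: prefix='01' (no match yet)
Bit 8: prefix='011' -> emit 'n', reset
Bit 9: prefix='0' (no match yet)
Bit 10: prefix='01' (no match yet)
Bit 11: prefix='010' -> emit 'f', reset
Bit 12: prefix='1' (no match yet)
Bit 13: prefix='10' -> emit 'p', reset
Bit 14: prefix='0' (no match yet)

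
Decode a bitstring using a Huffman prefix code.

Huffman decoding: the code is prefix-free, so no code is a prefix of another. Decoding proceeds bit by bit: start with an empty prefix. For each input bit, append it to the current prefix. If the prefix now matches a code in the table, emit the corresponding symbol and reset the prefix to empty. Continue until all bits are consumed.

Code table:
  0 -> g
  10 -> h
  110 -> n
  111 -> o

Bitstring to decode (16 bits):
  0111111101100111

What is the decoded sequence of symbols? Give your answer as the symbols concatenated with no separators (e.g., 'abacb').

Bit 0: prefix='0' -> emit 'g', reset
Bit 1: prefix='1' (no match yet)
Bit 2: prefix='11' (no match yet)
Bit 3: prefix='111' -> emit 'o', reset
Bit 4: prefix='1' (no match yet)
Bit 5: prefix='11' (no match yet)
Bit 6: prefix='111' -> emit 'o', reset
Bit 7: prefix='1' (no match yet)
Bit 8: prefix='10' -> emit 'h', reset
Bit 9: prefix='1' (no match yet)
Bit 10: prefix='11' (no match yet)
Bit 11: prefix='110' -> emit 'n', reset
Bit 12: prefix='0' -> emit 'g', reset
Bit 13: prefix='1' (no match yet)
Bit 14: prefix='11' (no match yet)
Bit 15: prefix='111' -> emit 'o', reset

Answer: goohngo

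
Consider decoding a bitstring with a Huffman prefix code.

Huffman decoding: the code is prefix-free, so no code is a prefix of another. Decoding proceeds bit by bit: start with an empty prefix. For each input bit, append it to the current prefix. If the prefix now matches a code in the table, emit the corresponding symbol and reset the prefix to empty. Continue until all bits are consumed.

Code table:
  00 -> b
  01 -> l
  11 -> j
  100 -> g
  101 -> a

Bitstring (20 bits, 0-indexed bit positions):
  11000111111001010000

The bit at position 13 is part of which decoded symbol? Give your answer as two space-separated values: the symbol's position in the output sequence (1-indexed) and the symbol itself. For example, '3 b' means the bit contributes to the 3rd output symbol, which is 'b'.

Answer: 7 a

Derivation:
Bit 0: prefix='1' (no match yet)
Bit 1: prefix='11' -> emit 'j', reset
Bit 2: prefix='0' (no match yet)
Bit 3: prefix='00' -> emit 'b', reset
Bit 4: prefix='0' (no match yet)
Bit 5: prefix='01' -> emit 'l', reset
Bit 6: prefix='1' (no match yet)
Bit 7: prefix='11' -> emit 'j', reset
Bit 8: prefix='1' (no match yet)
Bit 9: prefix='11' -> emit 'j', reset
Bit 10: prefix='1' (no match yet)
Bit 11: prefix='10' (no match yet)
Bit 12: prefix='100' -> emit 'g', reset
Bit 13: prefix='1' (no match yet)
Bit 14: prefix='10' (no match yet)
Bit 15: prefix='101' -> emit 'a', reset
Bit 16: prefix='0' (no match yet)
Bit 17: prefix='00' -> emit 'b', reset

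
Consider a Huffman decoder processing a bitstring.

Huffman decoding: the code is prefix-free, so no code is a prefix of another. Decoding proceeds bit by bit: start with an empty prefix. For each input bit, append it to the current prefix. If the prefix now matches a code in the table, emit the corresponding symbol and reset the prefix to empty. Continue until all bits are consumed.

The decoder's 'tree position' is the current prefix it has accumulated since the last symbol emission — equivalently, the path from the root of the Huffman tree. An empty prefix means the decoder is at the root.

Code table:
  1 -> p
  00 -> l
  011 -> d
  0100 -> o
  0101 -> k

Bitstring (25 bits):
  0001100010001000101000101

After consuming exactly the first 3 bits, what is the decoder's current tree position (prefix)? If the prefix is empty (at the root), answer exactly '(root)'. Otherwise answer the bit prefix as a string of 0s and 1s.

Answer: 0

Derivation:
Bit 0: prefix='0' (no match yet)
Bit 1: prefix='00' -> emit 'l', reset
Bit 2: prefix='0' (no match yet)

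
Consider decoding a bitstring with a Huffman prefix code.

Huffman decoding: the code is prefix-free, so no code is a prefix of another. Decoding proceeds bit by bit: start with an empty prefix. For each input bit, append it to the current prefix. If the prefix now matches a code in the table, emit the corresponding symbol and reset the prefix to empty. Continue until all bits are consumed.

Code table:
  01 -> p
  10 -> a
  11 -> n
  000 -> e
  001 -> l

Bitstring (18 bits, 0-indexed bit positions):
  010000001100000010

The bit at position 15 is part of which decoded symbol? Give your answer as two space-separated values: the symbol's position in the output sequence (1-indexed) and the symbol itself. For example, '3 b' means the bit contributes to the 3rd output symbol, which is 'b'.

Answer: 6 e

Derivation:
Bit 0: prefix='0' (no match yet)
Bit 1: prefix='01' -> emit 'p', reset
Bit 2: prefix='0' (no match yet)
Bit 3: prefix='00' (no match yet)
Bit 4: prefix='000' -> emit 'e', reset
Bit 5: prefix='0' (no match yet)
Bit 6: prefix='00' (no match yet)
Bit 7: prefix='000' -> emit 'e', reset
Bit 8: prefix='1' (no match yet)
Bit 9: prefix='11' -> emit 'n', reset
Bit 10: prefix='0' (no match yet)
Bit 11: prefix='00' (no match yet)
Bit 12: prefix='000' -> emit 'e', reset
Bit 13: prefix='0' (no match yet)
Bit 14: prefix='00' (no match yet)
Bit 15: prefix='000' -> emit 'e', reset
Bit 16: prefix='1' (no match yet)
Bit 17: prefix='10' -> emit 'a', reset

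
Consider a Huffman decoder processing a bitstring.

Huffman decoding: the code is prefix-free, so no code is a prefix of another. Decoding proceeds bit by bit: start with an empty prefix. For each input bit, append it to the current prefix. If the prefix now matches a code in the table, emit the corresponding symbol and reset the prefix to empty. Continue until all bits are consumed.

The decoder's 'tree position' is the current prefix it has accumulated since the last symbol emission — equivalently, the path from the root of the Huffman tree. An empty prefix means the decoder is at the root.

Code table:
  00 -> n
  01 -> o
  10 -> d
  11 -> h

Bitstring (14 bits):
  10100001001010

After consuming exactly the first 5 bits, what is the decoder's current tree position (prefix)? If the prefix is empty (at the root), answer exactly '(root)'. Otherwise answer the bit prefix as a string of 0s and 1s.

Answer: 0

Derivation:
Bit 0: prefix='1' (no match yet)
Bit 1: prefix='10' -> emit 'd', reset
Bit 2: prefix='1' (no match yet)
Bit 3: prefix='10' -> emit 'd', reset
Bit 4: prefix='0' (no match yet)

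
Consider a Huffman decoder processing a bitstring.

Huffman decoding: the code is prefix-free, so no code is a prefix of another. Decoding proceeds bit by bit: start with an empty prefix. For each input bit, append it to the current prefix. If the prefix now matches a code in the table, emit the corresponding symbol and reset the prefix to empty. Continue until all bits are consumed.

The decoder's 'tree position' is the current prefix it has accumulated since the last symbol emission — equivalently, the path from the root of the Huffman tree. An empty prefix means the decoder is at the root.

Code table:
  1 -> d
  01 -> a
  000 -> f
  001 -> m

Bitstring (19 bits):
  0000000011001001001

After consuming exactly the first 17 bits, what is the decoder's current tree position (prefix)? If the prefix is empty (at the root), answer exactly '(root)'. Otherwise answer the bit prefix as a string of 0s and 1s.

Answer: 0

Derivation:
Bit 0: prefix='0' (no match yet)
Bit 1: prefix='00' (no match yet)
Bit 2: prefix='000' -> emit 'f', reset
Bit 3: prefix='0' (no match yet)
Bit 4: prefix='00' (no match yet)
Bit 5: prefix='000' -> emit 'f', reset
Bit 6: prefix='0' (no match yet)
Bit 7: prefix='00' (no match yet)
Bit 8: prefix='001' -> emit 'm', reset
Bit 9: prefix='1' -> emit 'd', reset
Bit 10: prefix='0' (no match yet)
Bit 11: prefix='00' (no match yet)
Bit 12: prefix='001' -> emit 'm', reset
Bit 13: prefix='0' (no match yet)
Bit 14: prefix='00' (no match yet)
Bit 15: prefix='001' -> emit 'm', reset
Bit 16: prefix='0' (no match yet)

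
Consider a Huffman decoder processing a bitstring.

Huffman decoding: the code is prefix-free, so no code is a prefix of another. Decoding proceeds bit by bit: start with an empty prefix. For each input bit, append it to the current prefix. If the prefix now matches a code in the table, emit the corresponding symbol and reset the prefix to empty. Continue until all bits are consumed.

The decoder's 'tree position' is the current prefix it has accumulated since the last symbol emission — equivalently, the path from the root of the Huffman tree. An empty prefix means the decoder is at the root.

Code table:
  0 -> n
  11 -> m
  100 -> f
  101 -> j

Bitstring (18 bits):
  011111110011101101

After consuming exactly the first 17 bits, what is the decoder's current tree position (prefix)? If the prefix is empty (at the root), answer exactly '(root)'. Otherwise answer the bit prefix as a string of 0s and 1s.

Answer: 10

Derivation:
Bit 0: prefix='0' -> emit 'n', reset
Bit 1: prefix='1' (no match yet)
Bit 2: prefix='11' -> emit 'm', reset
Bit 3: prefix='1' (no match yet)
Bit 4: prefix='11' -> emit 'm', reset
Bit 5: prefix='1' (no match yet)
Bit 6: prefix='11' -> emit 'm', reset
Bit 7: prefix='1' (no match yet)
Bit 8: prefix='10' (no match yet)
Bit 9: prefix='100' -> emit 'f', reset
Bit 10: prefix='1' (no match yet)
Bit 11: prefix='11' -> emit 'm', reset
Bit 12: prefix='1' (no match yet)
Bit 13: prefix='10' (no match yet)
Bit 14: prefix='101' -> emit 'j', reset
Bit 15: prefix='1' (no match yet)
Bit 16: prefix='10' (no match yet)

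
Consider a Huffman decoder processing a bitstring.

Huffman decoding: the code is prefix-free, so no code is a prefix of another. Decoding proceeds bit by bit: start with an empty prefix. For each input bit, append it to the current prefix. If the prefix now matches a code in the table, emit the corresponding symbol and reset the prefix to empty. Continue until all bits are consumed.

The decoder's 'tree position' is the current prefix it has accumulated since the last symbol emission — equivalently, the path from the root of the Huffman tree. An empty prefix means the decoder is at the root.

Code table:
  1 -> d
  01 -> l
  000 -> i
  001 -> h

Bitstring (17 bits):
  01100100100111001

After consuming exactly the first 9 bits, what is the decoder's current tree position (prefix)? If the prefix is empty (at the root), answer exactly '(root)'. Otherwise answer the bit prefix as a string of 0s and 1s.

Bit 0: prefix='0' (no match yet)
Bit 1: prefix='01' -> emit 'l', reset
Bit 2: prefix='1' -> emit 'd', reset
Bit 3: prefix='0' (no match yet)
Bit 4: prefix='00' (no match yet)
Bit 5: prefix='001' -> emit 'h', reset
Bit 6: prefix='0' (no match yet)
Bit 7: prefix='00' (no match yet)
Bit 8: prefix='001' -> emit 'h', reset

Answer: (root)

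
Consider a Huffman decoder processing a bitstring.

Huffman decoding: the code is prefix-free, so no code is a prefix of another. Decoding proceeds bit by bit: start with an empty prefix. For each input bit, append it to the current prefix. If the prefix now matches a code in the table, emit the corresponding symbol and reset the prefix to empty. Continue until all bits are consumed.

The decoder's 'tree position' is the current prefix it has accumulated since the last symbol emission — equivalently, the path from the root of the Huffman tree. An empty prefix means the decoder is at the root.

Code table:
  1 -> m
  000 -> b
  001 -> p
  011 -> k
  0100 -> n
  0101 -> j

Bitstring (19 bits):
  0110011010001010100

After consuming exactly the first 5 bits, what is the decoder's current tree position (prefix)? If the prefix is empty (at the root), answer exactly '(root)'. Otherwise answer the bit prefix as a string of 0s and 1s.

Bit 0: prefix='0' (no match yet)
Bit 1: prefix='01' (no match yet)
Bit 2: prefix='011' -> emit 'k', reset
Bit 3: prefix='0' (no match yet)
Bit 4: prefix='00' (no match yet)

Answer: 00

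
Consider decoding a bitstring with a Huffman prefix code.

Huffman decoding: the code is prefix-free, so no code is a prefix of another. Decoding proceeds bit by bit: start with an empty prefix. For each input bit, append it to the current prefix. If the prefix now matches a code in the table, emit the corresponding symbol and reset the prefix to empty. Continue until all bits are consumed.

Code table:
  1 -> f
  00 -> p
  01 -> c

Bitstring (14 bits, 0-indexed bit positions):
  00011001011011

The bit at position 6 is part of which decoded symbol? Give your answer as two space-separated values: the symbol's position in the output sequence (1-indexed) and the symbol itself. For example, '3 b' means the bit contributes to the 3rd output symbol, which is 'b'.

Answer: 4 p

Derivation:
Bit 0: prefix='0' (no match yet)
Bit 1: prefix='00' -> emit 'p', reset
Bit 2: prefix='0' (no match yet)
Bit 3: prefix='01' -> emit 'c', reset
Bit 4: prefix='1' -> emit 'f', reset
Bit 5: prefix='0' (no match yet)
Bit 6: prefix='00' -> emit 'p', reset
Bit 7: prefix='1' -> emit 'f', reset
Bit 8: prefix='0' (no match yet)
Bit 9: prefix='01' -> emit 'c', reset
Bit 10: prefix='1' -> emit 'f', reset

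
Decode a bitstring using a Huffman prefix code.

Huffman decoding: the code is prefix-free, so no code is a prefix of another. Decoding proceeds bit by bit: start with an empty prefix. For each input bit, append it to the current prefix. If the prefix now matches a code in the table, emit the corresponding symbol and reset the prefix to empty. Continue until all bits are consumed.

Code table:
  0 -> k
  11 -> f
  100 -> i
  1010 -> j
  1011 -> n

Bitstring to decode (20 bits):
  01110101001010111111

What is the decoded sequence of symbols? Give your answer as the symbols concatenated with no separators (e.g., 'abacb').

Answer: kfjijfff

Derivation:
Bit 0: prefix='0' -> emit 'k', reset
Bit 1: prefix='1' (no match yet)
Bit 2: prefix='11' -> emit 'f', reset
Bit 3: prefix='1' (no match yet)
Bit 4: prefix='10' (no match yet)
Bit 5: prefix='101' (no match yet)
Bit 6: prefix='1010' -> emit 'j', reset
Bit 7: prefix='1' (no match yet)
Bit 8: prefix='10' (no match yet)
Bit 9: prefix='100' -> emit 'i', reset
Bit 10: prefix='1' (no match yet)
Bit 11: prefix='10' (no match yet)
Bit 12: prefix='101' (no match yet)
Bit 13: prefix='1010' -> emit 'j', reset
Bit 14: prefix='1' (no match yet)
Bit 15: prefix='11' -> emit 'f', reset
Bit 16: prefix='1' (no match yet)
Bit 17: prefix='11' -> emit 'f', reset
Bit 18: prefix='1' (no match yet)
Bit 19: prefix='11' -> emit 'f', reset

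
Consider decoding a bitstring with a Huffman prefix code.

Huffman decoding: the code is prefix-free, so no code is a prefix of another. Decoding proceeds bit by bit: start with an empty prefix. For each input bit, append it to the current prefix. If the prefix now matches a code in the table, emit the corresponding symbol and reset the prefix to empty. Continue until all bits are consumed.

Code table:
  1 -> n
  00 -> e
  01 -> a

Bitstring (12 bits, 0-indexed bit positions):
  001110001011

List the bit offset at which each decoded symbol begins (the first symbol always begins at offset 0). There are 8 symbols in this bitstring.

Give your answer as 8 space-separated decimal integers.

Answer: 0 2 3 4 5 7 9 11

Derivation:
Bit 0: prefix='0' (no match yet)
Bit 1: prefix='00' -> emit 'e', reset
Bit 2: prefix='1' -> emit 'n', reset
Bit 3: prefix='1' -> emit 'n', reset
Bit 4: prefix='1' -> emit 'n', reset
Bit 5: prefix='0' (no match yet)
Bit 6: prefix='00' -> emit 'e', reset
Bit 7: prefix='0' (no match yet)
Bit 8: prefix='01' -> emit 'a', reset
Bit 9: prefix='0' (no match yet)
Bit 10: prefix='01' -> emit 'a', reset
Bit 11: prefix='1' -> emit 'n', reset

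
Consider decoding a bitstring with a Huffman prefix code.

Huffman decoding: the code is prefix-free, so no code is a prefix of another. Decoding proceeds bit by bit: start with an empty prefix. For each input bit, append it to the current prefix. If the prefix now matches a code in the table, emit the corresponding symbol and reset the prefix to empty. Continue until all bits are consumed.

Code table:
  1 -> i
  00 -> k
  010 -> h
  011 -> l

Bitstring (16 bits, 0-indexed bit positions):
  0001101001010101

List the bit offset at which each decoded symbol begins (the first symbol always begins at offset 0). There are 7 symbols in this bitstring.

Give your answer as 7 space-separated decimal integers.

Bit 0: prefix='0' (no match yet)
Bit 1: prefix='00' -> emit 'k', reset
Bit 2: prefix='0' (no match yet)
Bit 3: prefix='01' (no match yet)
Bit 4: prefix='011' -> emit 'l', reset
Bit 5: prefix='0' (no match yet)
Bit 6: prefix='01' (no match yet)
Bit 7: prefix='010' -> emit 'h', reset
Bit 8: prefix='0' (no match yet)
Bit 9: prefix='01' (no match yet)
Bit 10: prefix='010' -> emit 'h', reset
Bit 11: prefix='1' -> emit 'i', reset
Bit 12: prefix='0' (no match yet)
Bit 13: prefix='01' (no match yet)
Bit 14: prefix='010' -> emit 'h', reset
Bit 15: prefix='1' -> emit 'i', reset

Answer: 0 2 5 8 11 12 15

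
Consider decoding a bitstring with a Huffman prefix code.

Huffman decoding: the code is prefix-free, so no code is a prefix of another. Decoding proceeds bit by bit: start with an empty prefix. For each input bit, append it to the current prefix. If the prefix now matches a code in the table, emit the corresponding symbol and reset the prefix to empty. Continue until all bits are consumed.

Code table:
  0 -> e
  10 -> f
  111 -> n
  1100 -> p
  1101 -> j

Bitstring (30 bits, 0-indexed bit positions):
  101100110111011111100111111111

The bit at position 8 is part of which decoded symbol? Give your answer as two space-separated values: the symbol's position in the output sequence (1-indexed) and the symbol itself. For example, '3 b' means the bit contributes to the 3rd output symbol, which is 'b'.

Answer: 3 j

Derivation:
Bit 0: prefix='1' (no match yet)
Bit 1: prefix='10' -> emit 'f', reset
Bit 2: prefix='1' (no match yet)
Bit 3: prefix='11' (no match yet)
Bit 4: prefix='110' (no match yet)
Bit 5: prefix='1100' -> emit 'p', reset
Bit 6: prefix='1' (no match yet)
Bit 7: prefix='11' (no match yet)
Bit 8: prefix='110' (no match yet)
Bit 9: prefix='1101' -> emit 'j', reset
Bit 10: prefix='1' (no match yet)
Bit 11: prefix='11' (no match yet)
Bit 12: prefix='110' (no match yet)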